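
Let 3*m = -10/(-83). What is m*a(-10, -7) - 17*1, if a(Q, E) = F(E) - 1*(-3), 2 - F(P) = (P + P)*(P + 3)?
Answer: -1581/83 ≈ -19.048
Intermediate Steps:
F(P) = 2 - 2*P*(3 + P) (F(P) = 2 - (P + P)*(P + 3) = 2 - 2*P*(3 + P))
m = 10/249 (m = (-10/(-83))/3 = (-10*(-1/83))/3 = (⅓)*(10/83) = 10/249 ≈ 0.040161)
a(Q, E) = 5 - 6*E - 2*E² (a(Q, E) = (2 - 6*E - 2*E²) - 1*(-3) = (2 - 6*E - 2*E²) + 3 = 5 - 6*E - 2*E²)
m*a(-10, -7) - 17*1 = 10*(5 - 6*(-7) - 2*(-7)²)/249 - 17*1 = 10*(5 + 42 - 2*49)/249 - 17 = 10*(5 + 42 - 98)/249 - 17 = (10/249)*(-51) - 17 = -170/83 - 17 = -1581/83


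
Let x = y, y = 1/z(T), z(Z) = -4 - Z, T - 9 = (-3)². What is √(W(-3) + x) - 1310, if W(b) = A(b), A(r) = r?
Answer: -1310 + I*√1474/22 ≈ -1310.0 + 1.7451*I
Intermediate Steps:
T = 18 (T = 9 + (-3)² = 9 + 9 = 18)
W(b) = b
y = -1/22 (y = 1/(-4 - 1*18) = 1/(-4 - 18) = 1/(-22) = -1/22 ≈ -0.045455)
x = -1/22 ≈ -0.045455
√(W(-3) + x) - 1310 = √(-3 - 1/22) - 1310 = √(-67/22) - 1310 = I*√1474/22 - 1310 = -1310 + I*√1474/22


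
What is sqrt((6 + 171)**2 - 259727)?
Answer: I*sqrt(228398) ≈ 477.91*I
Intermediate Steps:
sqrt((6 + 171)**2 - 259727) = sqrt(177**2 - 259727) = sqrt(31329 - 259727) = sqrt(-228398) = I*sqrt(228398)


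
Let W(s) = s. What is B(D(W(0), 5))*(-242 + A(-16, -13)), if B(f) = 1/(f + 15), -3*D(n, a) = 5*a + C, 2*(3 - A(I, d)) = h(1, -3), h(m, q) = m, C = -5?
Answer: -1437/50 ≈ -28.740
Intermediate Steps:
A(I, d) = 5/2 (A(I, d) = 3 - ½*1 = 3 - ½ = 5/2)
D(n, a) = 5/3 - 5*a/3 (D(n, a) = -(5*a - 5)/3 = -(-5 + 5*a)/3 = 5/3 - 5*a/3)
B(f) = 1/(15 + f)
B(D(W(0), 5))*(-242 + A(-16, -13)) = (-242 + 5/2)/(15 + (5/3 - 5/3*5)) = -479/2/(15 + (5/3 - 25/3)) = -479/2/(15 - 20/3) = -479/2/(25/3) = (3/25)*(-479/2) = -1437/50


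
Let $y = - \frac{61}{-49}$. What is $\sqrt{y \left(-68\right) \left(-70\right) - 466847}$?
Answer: $\frac{i \sqrt{22585143}}{7} \approx 678.91 i$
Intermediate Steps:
$y = \frac{61}{49}$ ($y = \left(-61\right) \left(- \frac{1}{49}\right) = \frac{61}{49} \approx 1.2449$)
$\sqrt{y \left(-68\right) \left(-70\right) - 466847} = \sqrt{\frac{61}{49} \left(-68\right) \left(-70\right) - 466847} = \sqrt{\left(- \frac{4148}{49}\right) \left(-70\right) - 466847} = \sqrt{\frac{41480}{7} - 466847} = \sqrt{- \frac{3226449}{7}} = \frac{i \sqrt{22585143}}{7}$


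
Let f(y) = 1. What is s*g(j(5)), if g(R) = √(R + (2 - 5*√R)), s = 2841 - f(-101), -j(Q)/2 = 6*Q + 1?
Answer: 2840*√(-60 - 5*I*√62) ≈ 6887.7 - 23052.0*I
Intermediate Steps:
j(Q) = -2 - 12*Q (j(Q) = -2*(6*Q + 1) = -2*(1 + 6*Q) = -2 - 12*Q)
s = 2840 (s = 2841 - 1*1 = 2841 - 1 = 2840)
g(R) = √(2 + R - 5*√R) (g(R) = √(R + (2 - 5*√R)) = √(2 + R - 5*√R))
s*g(j(5)) = 2840*√(2 + (-2 - 12*5) - 5*√(-2 - 12*5)) = 2840*√(2 + (-2 - 60) - 5*√(-2 - 60)) = 2840*√(2 - 62 - 5*I*√62) = 2840*√(-60 - 5*I*√62)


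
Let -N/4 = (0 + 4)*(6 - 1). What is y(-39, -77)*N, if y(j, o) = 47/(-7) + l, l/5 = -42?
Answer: 121360/7 ≈ 17337.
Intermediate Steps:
l = -210 (l = 5*(-42) = -210)
y(j, o) = -1517/7 (y(j, o) = 47/(-7) - 210 = 47*(-⅐) - 210 = -47/7 - 210 = -1517/7)
N = -80 (N = -4*(0 + 4)*(6 - 1) = -16*5 = -4*20 = -80)
y(-39, -77)*N = -1517/7*(-80) = 121360/7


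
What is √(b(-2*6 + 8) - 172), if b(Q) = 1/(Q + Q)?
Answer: 9*I*√34/4 ≈ 13.12*I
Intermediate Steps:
b(Q) = 1/(2*Q)
√(b(-2*6 + 8) - 172) = √(1/(2*(-2*6 + 8)) - 172) = √(1/(2*(-12 + 8)) - 172) = √((½)/(-4) - 172) = √((½)*(-¼) - 172) = √(-⅛ - 172) = √(-1377/8) = 9*I*√34/4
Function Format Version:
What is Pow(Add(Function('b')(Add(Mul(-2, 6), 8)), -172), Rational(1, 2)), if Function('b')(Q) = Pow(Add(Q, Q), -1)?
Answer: Mul(Rational(9, 4), I, Pow(34, Rational(1, 2))) ≈ Mul(13.120, I)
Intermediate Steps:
Function('b')(Q) = Mul(Rational(1, 2), Pow(Q, -1)) (Function('b')(Q) = Pow(Mul(2, Q), -1) = Mul(Rational(1, 2), Pow(Q, -1)))
Pow(Add(Function('b')(Add(Mul(-2, 6), 8)), -172), Rational(1, 2)) = Pow(Add(Mul(Rational(1, 2), Pow(Add(Mul(-2, 6), 8), -1)), -172), Rational(1, 2)) = Pow(Add(Mul(Rational(1, 2), Pow(Add(-12, 8), -1)), -172), Rational(1, 2)) = Pow(Add(Mul(Rational(1, 2), Pow(-4, -1)), -172), Rational(1, 2)) = Pow(Add(Mul(Rational(1, 2), Rational(-1, 4)), -172), Rational(1, 2)) = Pow(Add(Rational(-1, 8), -172), Rational(1, 2)) = Pow(Rational(-1377, 8), Rational(1, 2)) = Mul(Rational(9, 4), I, Pow(34, Rational(1, 2)))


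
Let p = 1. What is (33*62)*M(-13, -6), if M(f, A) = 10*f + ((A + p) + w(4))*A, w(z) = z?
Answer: -253704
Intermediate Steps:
M(f, A) = 10*f + A*(5 + A) (M(f, A) = 10*f + ((A + 1) + 4)*A = 10*f + ((1 + A) + 4)*A = 10*f + (5 + A)*A = 10*f + A*(5 + A))
(33*62)*M(-13, -6) = (33*62)*((-6)**2 + 5*(-6) + 10*(-13)) = 2046*(36 - 30 - 130) = 2046*(-124) = -253704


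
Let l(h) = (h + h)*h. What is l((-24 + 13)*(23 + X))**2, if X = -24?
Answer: 58564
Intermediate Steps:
l(h) = 2*h**2 (l(h) = (2*h)*h = 2*h**2)
l((-24 + 13)*(23 + X))**2 = (2*((-24 + 13)*(23 - 24))**2)**2 = (2*(-11*(-1))**2)**2 = (2*11**2)**2 = (2*121)**2 = 242**2 = 58564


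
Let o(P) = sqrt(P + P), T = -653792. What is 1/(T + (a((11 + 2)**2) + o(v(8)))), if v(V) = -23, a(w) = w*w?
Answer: -625231/390913803407 - I*sqrt(46)/390913803407 ≈ -1.5994e-6 - 1.735e-11*I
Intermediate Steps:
a(w) = w**2
o(P) = sqrt(2)*sqrt(P) (o(P) = sqrt(2*P) = sqrt(2)*sqrt(P))
1/(T + (a((11 + 2)**2) + o(v(8)))) = 1/(-653792 + (((11 + 2)**2)**2 + sqrt(2)*sqrt(-23))) = 1/(-653792 + ((13**2)**2 + sqrt(2)*(I*sqrt(23)))) = 1/(-653792 + (169**2 + I*sqrt(46))) = 1/(-653792 + (28561 + I*sqrt(46))) = 1/(-625231 + I*sqrt(46))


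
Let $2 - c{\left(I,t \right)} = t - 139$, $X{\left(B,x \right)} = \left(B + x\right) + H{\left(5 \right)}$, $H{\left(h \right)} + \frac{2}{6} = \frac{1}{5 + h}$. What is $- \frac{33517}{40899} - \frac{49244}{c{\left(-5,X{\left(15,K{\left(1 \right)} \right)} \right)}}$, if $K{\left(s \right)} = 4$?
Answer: $- \frac{60543817519}{149976633} \approx -403.69$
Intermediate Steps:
$H{\left(h \right)} = - \frac{1}{3} + \frac{1}{5 + h}$
$X{\left(B,x \right)} = - \frac{7}{30} + B + x$ ($X{\left(B,x \right)} = \left(B + x\right) + \frac{-2 - 5}{3 \left(5 + 5\right)} = \left(B + x\right) + \frac{-2 - 5}{3 \cdot 10} = \left(B + x\right) + \frac{1}{3} \cdot \frac{1}{10} \left(-7\right) = \left(B + x\right) - \frac{7}{30} = - \frac{7}{30} + B + x$)
$c{\left(I,t \right)} = 141 - t$ ($c{\left(I,t \right)} = 2 - \left(t - 139\right) = 2 - \left(-139 + t\right) = 141 - t$)
$- \frac{33517}{40899} - \frac{49244}{c{\left(-5,X{\left(15,K{\left(1 \right)} \right)} \right)}} = - \frac{33517}{40899} - \frac{49244}{141 - \left(- \frac{7}{30} + 15 + 4\right)} = \left(-33517\right) \frac{1}{40899} - \frac{49244}{141 - \frac{563}{30}} = - \frac{33517}{40899} - \frac{49244}{141 - \frac{563}{30}} = - \frac{33517}{40899} - \frac{49244}{\frac{3667}{30}} = - \frac{33517}{40899} - \frac{1477320}{3667} = - \frac{60543817519}{149976633}$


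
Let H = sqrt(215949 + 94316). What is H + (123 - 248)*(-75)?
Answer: 9375 + sqrt(310265) ≈ 9932.0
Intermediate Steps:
H = sqrt(310265) ≈ 557.01
H + (123 - 248)*(-75) = sqrt(310265) + (123 - 248)*(-75) = sqrt(310265) - 125*(-75) = sqrt(310265) + 9375 = 9375 + sqrt(310265)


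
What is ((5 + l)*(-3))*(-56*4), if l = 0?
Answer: 3360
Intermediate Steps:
((5 + l)*(-3))*(-56*4) = ((5 + 0)*(-3))*(-56*4) = (5*(-3))*(-56*4) = -15*(-224) = 3360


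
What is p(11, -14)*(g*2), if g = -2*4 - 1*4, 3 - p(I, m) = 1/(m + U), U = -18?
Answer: -291/4 ≈ -72.750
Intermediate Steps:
p(I, m) = 3 - 1/(-18 + m) (p(I, m) = 3 - 1/(m - 18) = 3 - 1/(-18 + m))
g = -12 (g = -8 - 4 = -12)
p(11, -14)*(g*2) = ((-55 + 3*(-14))/(-18 - 14))*(-12*2) = ((-55 - 42)/(-32))*(-24) = -1/32*(-97)*(-24) = (97/32)*(-24) = -291/4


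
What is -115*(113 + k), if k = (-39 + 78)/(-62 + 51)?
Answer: -138460/11 ≈ -12587.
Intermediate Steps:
k = -39/11 (k = 39/(-11) = 39*(-1/11) = -39/11 ≈ -3.5455)
-115*(113 + k) = -115*(113 - 39/11) = -115*1204/11 = -138460/11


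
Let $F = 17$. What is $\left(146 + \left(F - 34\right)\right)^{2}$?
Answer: $16641$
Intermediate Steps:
$\left(146 + \left(F - 34\right)\right)^{2} = \left(146 + \left(17 - 34\right)\right)^{2} = \left(146 - 17\right)^{2} = 129^{2} = 16641$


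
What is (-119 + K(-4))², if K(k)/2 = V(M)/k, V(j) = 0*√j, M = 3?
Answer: 14161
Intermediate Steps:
V(j) = 0
K(k) = 0 (K(k) = 2*(0/k) = 2*0 = 0)
(-119 + K(-4))² = (-119 + 0)² = (-119)² = 14161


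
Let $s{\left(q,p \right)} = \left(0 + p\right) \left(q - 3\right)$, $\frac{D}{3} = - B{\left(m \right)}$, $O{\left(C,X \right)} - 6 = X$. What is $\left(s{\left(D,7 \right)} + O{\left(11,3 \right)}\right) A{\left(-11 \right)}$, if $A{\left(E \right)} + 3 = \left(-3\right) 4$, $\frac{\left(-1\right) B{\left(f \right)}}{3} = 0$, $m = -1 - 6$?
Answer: $180$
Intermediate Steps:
$m = -7$ ($m = -1 - 6 = -7$)
$B{\left(f \right)} = 0$ ($B{\left(f \right)} = \left(-3\right) 0 = 0$)
$O{\left(C,X \right)} = 6 + X$
$A{\left(E \right)} = -15$ ($A{\left(E \right)} = -3 - 12 = -15$)
$D = 0$ ($D = 3 \left(\left(-1\right) 0\right) = 3 \cdot 0 = 0$)
$s{\left(q,p \right)} = p \left(-3 + q\right)$
$\left(s{\left(D,7 \right)} + O{\left(11,3 \right)}\right) A{\left(-11 \right)} = \left(7 \left(-3 + 0\right) + \left(6 + 3\right)\right) \left(-15\right) = \left(7 \left(-3\right) + 9\right) \left(-15\right) = \left(-21 + 9\right) \left(-15\right) = \left(-12\right) \left(-15\right) = 180$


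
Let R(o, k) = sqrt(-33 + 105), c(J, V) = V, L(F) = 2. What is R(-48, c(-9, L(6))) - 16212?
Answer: -16212 + 6*sqrt(2) ≈ -16204.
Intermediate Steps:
R(o, k) = 6*sqrt(2) (R(o, k) = sqrt(72) = 6*sqrt(2))
R(-48, c(-9, L(6))) - 16212 = 6*sqrt(2) - 16212 = -16212 + 6*sqrt(2)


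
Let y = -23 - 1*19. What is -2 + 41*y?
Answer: -1724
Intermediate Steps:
y = -42 (y = -23 - 19 = -42)
-2 + 41*y = -2 + 41*(-42) = -2 - 1722 = -1724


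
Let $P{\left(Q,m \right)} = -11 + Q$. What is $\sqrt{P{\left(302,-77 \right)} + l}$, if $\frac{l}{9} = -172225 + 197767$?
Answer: $\sqrt{230169} \approx 479.76$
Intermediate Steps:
$l = 229878$ ($l = 9 \left(-172225 + 197767\right) = 9 \cdot 25542 = 229878$)
$\sqrt{P{\left(302,-77 \right)} + l} = \sqrt{\left(-11 + 302\right) + 229878} = \sqrt{291 + 229878} = \sqrt{230169}$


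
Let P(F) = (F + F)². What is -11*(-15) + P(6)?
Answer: 309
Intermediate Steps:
P(F) = 4*F² (P(F) = (2*F)² = 4*F²)
-11*(-15) + P(6) = -11*(-15) + 4*6² = 165 + 4*36 = 165 + 144 = 309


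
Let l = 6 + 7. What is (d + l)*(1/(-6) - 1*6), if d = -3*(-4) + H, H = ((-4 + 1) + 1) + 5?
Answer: -518/3 ≈ -172.67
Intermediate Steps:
H = 3 (H = (-3 + 1) + 5 = -2 + 5 = 3)
d = 15 (d = -3*(-4) + 3 = 12 + 3 = 15)
l = 13
(d + l)*(1/(-6) - 1*6) = (15 + 13)*(1/(-6) - 1*6) = 28*(-1/6 - 6) = 28*(-37/6) = -518/3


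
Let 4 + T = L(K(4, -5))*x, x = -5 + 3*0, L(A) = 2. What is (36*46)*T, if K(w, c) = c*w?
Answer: -23184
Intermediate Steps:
x = -5 (x = -5 + 0 = -5)
T = -14 (T = -4 + 2*(-5) = -4 - 10 = -14)
(36*46)*T = (36*46)*(-14) = 1656*(-14) = -23184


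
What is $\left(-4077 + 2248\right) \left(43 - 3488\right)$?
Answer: $6300905$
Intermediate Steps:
$\left(-4077 + 2248\right) \left(43 - 3488\right) = \left(-1829\right) \left(-3445\right) = 6300905$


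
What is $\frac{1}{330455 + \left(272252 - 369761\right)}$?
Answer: $\frac{1}{232946} \approx 4.2928 \cdot 10^{-6}$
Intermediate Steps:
$\frac{1}{330455 + \left(272252 - 369761\right)} = \frac{1}{330455 - 97509} = \frac{1}{232946}$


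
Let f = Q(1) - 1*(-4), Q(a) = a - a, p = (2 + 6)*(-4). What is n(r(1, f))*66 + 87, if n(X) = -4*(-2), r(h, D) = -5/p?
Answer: 615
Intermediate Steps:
p = -32 (p = 8*(-4) = -32)
Q(a) = 0
f = 4 (f = 0 - 1*(-4) = 0 + 4 = 4)
r(h, D) = 5/32 (r(h, D) = -5/(-32) = -5*(-1/32) = 5/32)
n(X) = 8
n(r(1, f))*66 + 87 = 8*66 + 87 = 528 + 87 = 615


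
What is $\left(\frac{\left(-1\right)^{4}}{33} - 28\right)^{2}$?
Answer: $\frac{851929}{1089} \approx 782.3$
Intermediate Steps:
$\left(\frac{\left(-1\right)^{4}}{33} - 28\right)^{2} = \left(1 \cdot \frac{1}{33} - 28\right)^{2} = \left(\frac{1}{33} - 28\right)^{2} = \left(- \frac{923}{33}\right)^{2} = \frac{851929}{1089}$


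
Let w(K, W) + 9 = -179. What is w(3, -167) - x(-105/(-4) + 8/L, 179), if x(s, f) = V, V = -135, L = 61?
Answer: -53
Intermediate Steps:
x(s, f) = -135
w(K, W) = -188 (w(K, W) = -9 - 179 = -188)
w(3, -167) - x(-105/(-4) + 8/L, 179) = -188 - 1*(-135) = -188 + 135 = -53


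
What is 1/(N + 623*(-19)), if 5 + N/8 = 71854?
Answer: 1/562955 ≈ 1.7763e-6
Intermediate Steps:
N = 574792 (N = -40 + 8*71854 = -40 + 574832 = 574792)
1/(N + 623*(-19)) = 1/(574792 + 623*(-19)) = 1/(574792 - 11837) = 1/562955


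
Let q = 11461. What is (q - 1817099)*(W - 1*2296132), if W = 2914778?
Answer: -1117050726148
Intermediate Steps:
(q - 1817099)*(W - 1*2296132) = (11461 - 1817099)*(2914778 - 1*2296132) = -1805638*(2914778 - 2296132) = -1805638*618646 = -1117050726148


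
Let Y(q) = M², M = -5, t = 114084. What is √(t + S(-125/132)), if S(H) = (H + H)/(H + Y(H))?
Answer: √1840059566/127 ≈ 337.76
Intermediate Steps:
Y(q) = 25 (Y(q) = (-5)² = 25)
S(H) = 2*H/(25 + H) (S(H) = (H + H)/(H + 25) = (2*H)/(25 + H) = 2*H/(25 + H))
√(t + S(-125/132)) = √(114084 + 2*(-125/132)/(25 - 125/132)) = √(114084 + 2*(-125/132)/(3175/132)) = √(114084 + 2*(-125/132)*(132/3175)) = √(114084 - 10/127) = √(14488658/127) = √1840059566/127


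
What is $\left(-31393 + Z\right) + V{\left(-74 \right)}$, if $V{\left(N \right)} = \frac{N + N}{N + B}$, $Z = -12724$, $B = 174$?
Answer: $- \frac{1102962}{25} \approx -44119.0$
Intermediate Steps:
$V{\left(N \right)} = \frac{2 N}{174 + N}$ ($V{\left(N \right)} = \frac{N + N}{N + 174} = \frac{2 N}{174 + N}$)
$\left(-31393 + Z\right) + V{\left(-74 \right)} = \left(-31393 - 12724\right) + 2 \left(-74\right) \frac{1}{174 - 74} = -44117 + 2 \left(-74\right) \frac{1}{100} = -44117 - \frac{37}{25} = - \frac{1102962}{25}$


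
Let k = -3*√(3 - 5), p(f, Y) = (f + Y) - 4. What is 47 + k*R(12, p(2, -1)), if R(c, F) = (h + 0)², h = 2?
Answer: 47 - 12*I*√2 ≈ 47.0 - 16.971*I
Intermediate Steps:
p(f, Y) = -4 + Y + f (p(f, Y) = (Y + f) - 4 = -4 + Y + f)
k = -3*I*√2 ≈ -4.2426*I
R(c, F) = 4 (R(c, F) = (2 + 0)² = 2² = 4)
47 + k*R(12, p(2, -1)) = 47 - 3*I*√2*4 = 47 - 12*I*√2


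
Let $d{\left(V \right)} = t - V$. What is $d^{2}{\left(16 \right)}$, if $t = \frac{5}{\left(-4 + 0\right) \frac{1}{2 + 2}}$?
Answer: $441$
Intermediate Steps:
$t = -5$ ($t = \frac{5}{\left(-4\right) \frac{1}{4}} = \frac{5}{-1} = 5 \left(-1\right) = -5$)
$d{\left(V \right)} = -5 - V$
$d^{2}{\left(16 \right)} = \left(-5 - 16\right)^{2} = \left(-21\right)^{2} = 441$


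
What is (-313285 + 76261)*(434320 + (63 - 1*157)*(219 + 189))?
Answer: -93853919232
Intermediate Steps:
(-313285 + 76261)*(434320 + (63 - 1*157)*(219 + 189)) = -237024*(434320 + (63 - 157)*408) = -237024*(434320 - 94*408) = -237024*(434320 - 38352) = -237024*395968 = -93853919232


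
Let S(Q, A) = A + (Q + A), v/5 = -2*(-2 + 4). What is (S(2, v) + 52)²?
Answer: 196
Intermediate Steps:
v = -20 (v = 5*(-2*(-2 + 4)) = 5*(-2*2) = 5*(-4) = -20)
S(Q, A) = Q + 2*A (S(Q, A) = A + (A + Q) = Q + 2*A)
(S(2, v) + 52)² = ((2 + 2*(-20)) + 52)² = ((2 - 40) + 52)² = (-38 + 52)² = 14² = 196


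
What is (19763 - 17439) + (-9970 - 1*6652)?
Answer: -14298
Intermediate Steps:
(19763 - 17439) + (-9970 - 1*6652) = 2324 + (-9970 - 6652) = 2324 - 16622 = -14298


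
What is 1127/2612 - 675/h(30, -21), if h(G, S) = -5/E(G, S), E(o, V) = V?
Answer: -7403893/2612 ≈ -2834.6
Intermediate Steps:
h(G, S) = -5/S
1127/2612 - 675/h(30, -21) = 1127/2612 - 675/((-5/(-21))) = 1127*(1/2612) - 675/((-5*(-1/21))) = 1127/2612 - 675/5/21 = 1127/2612 - 675*21/5 = 1127/2612 - 2835 = -7403893/2612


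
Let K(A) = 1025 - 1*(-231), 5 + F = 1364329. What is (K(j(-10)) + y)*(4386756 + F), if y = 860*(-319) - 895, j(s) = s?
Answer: -1575675147320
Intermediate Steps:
F = 1364324 (F = -5 + 1364329 = 1364324)
y = -275235 (y = -274340 - 895 = -275235)
K(A) = 1256 (K(A) = 1025 + 231 = 1256)
(K(j(-10)) + y)*(4386756 + F) = (1256 - 275235)*(4386756 + 1364324) = -273979*5751080 = -1575675147320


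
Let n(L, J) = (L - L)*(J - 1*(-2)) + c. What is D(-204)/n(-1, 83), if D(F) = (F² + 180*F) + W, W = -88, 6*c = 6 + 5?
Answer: 28848/11 ≈ 2622.5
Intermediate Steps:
c = 11/6 (c = (6 + 5)/6 = (⅙)*11 = 11/6 ≈ 1.8333)
n(L, J) = 11/6 (n(L, J) = (L - L)*(J - 1*(-2)) + 11/6 = 0*(J + 2) + 11/6 = 0*(2 + J) + 11/6 = 0 + 11/6 = 11/6)
D(F) = -88 + F² + 180*F (D(F) = (F² + 180*F) - 88 = -88 + F² + 180*F)
D(-204)/n(-1, 83) = (-88 + (-204)² + 180*(-204))/(11/6) = (-88 + 41616 - 36720)*(6/11) = 4808*(6/11) = 28848/11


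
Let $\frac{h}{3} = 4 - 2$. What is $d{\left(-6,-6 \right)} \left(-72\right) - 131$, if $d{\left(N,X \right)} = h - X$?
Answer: $-995$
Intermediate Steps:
$h = 6$ ($h = 3 \left(4 - 2\right) = 3 \cdot 2 = 6$)
$d{\left(N,X \right)} = 6 - X$
$d{\left(-6,-6 \right)} \left(-72\right) - 131 = \left(6 - -6\right) \left(-72\right) - 131 = \left(6 + 6\right) \left(-72\right) - 131 = 12 \left(-72\right) - 131 = -864 - 131 = -995$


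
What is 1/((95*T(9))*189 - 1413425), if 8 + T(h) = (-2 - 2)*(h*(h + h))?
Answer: -1/13191905 ≈ -7.5804e-8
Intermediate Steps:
T(h) = -8 - 8*h² (T(h) = -8 + (-2 - 2)*(h*(h + h)) = -8 - 4*h*2*h = -8 - 8*h²)
1/((95*T(9))*189 - 1413425) = 1/((95*(-8 - 8*9²))*189 - 1413425) = 1/((95*(-8 - 8*81))*189 - 1413425) = 1/((95*(-8 - 648))*189 - 1413425) = 1/((95*(-656))*189 - 1413425) = 1/(-62320*189 - 1413425) = 1/(-11778480 - 1413425) = 1/(-13191905) = -1/13191905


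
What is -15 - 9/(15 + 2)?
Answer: -264/17 ≈ -15.529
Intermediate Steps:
-15 - 9/(15 + 2) = -15 - 9/17 = -264/17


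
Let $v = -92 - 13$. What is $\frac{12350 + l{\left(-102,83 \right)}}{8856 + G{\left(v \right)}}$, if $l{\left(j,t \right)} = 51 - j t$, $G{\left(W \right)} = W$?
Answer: $\frac{20867}{8751} \approx 2.3845$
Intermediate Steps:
$v = -105$
$l{\left(j,t \right)} = 51 - j t$
$\frac{12350 + l{\left(-102,83 \right)}}{8856 + G{\left(v \right)}} = \frac{12350 - \left(-51 - 8466\right)}{8856 - 105} = \frac{12350 + \left(51 + 8466\right)}{8751} = \left(12350 + 8517\right) \frac{1}{8751} = 20867 \cdot \frac{1}{8751} = \frac{20867}{8751}$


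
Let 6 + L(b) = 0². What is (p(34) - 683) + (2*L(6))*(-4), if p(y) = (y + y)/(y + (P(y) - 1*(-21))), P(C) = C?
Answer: -56447/89 ≈ -634.24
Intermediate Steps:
L(b) = -6 (L(b) = -6 + 0² = -6 + 0 = -6)
p(y) = 2*y/(21 + 2*y) (p(y) = (y + y)/(y + (y - 1*(-21))) = (2*y)/(y + (y + 21)) = (2*y)/(y + (21 + y)) = (2*y)/(21 + 2*y) = 2*y/(21 + 2*y))
(p(34) - 683) + (2*L(6))*(-4) = (2*34/(21 + 2*34) - 683) + (2*(-6))*(-4) = (2*34/(21 + 68) - 683) - 12*(-4) = (2*34/89 - 683) + 48 = (2*34*(1/89) - 683) + 48 = (68/89 - 683) + 48 = -60719/89 + 48 = -56447/89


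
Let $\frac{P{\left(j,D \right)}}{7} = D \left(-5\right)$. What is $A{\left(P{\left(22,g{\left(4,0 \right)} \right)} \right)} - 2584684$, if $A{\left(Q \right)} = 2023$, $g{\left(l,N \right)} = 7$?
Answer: $-2582661$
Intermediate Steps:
$P{\left(j,D \right)} = - 35 D$ ($P{\left(j,D \right)} = 7 D \left(-5\right) = 7 \left(- 5 D\right) = - 35 D$)
$A{\left(P{\left(22,g{\left(4,0 \right)} \right)} \right)} - 2584684 = 2023 - 2584684 = -2582661$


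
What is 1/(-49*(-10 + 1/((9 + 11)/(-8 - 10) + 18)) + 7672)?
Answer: 152/1240183 ≈ 0.00012256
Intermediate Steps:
1/(-49*(-10 + 1/((9 + 11)/(-8 - 10) + 18)) + 7672) = 1/(-49*(-10 + 1/(20/(-18) + 18)) + 7672) = 1/(-49*(-10 + 1/(20*(-1/18) + 18)) + 7672) = 1/(-49*(-10 + 1/(-10/9 + 18)) + 7672) = 1/(-49*(-10 + 1/(152/9)) + 7672) = 1/(-49*(-10 + 9/152) + 7672) = 1/(-49*(-1511/152) + 7672) = 1/(74039/152 + 7672) = 1/(1240183/152) = 152/1240183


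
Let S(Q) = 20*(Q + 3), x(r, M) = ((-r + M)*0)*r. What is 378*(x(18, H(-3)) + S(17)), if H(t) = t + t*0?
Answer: 151200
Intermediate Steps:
H(t) = t (H(t) = t + 0 = t)
x(r, M) = 0 (x(r, M) = ((M - r)*0)*r = 0*r = 0)
S(Q) = 60 + 20*Q (S(Q) = 20*(3 + Q) = 60 + 20*Q)
378*(x(18, H(-3)) + S(17)) = 378*(0 + (60 + 20*17)) = 378*(0 + (60 + 340)) = 378*(0 + 400) = 378*400 = 151200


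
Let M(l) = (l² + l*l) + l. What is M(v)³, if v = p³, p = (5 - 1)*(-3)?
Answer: 212801835479629824000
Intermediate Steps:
p = -12 (p = 4*(-3) = -12)
v = -1728 (v = (-12)³ = -1728)
M(l) = l + 2*l² (M(l) = (l² + l²) + l = 2*l² + l = l + 2*l²)
M(v)³ = (-1728*(1 + 2*(-1728)))³ = (-1728*(1 - 3456))³ = (-1728*(-3455))³ = 5970240³ = 212801835479629824000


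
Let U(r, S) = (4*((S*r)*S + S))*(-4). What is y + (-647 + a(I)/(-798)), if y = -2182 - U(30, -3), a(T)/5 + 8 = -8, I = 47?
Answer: 575797/399 ≈ 1443.1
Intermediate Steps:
U(r, S) = -16*S - 16*r*S**2 (U(r, S) = (4*(r*S**2 + S))*(-4) = (4*(S + r*S**2))*(-4) = (4*S + 4*r*S**2)*(-4) = -16*S - 16*r*S**2)
a(T) = -80 (a(T) = -40 + 5*(-8) = -40 - 40 = -80)
y = 2090 (y = -2182 - (-16)*(-3)*(1 - 3*30) = -2182 - (-16)*(-3)*(1 - 90) = -2182 - (-16)*(-3)*(-89) = -2182 - 1*(-4272) = -2182 + 4272 = 2090)
y + (-647 + a(I)/(-798)) = 2090 + (-647 - 80/(-798)) = 2090 + (-647 - 80*(-1/798)) = 2090 + (-647 + 40/399) = 2090 - 258113/399 = 575797/399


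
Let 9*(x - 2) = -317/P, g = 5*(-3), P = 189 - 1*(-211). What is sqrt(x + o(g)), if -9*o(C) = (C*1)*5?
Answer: sqrt(36883)/60 ≈ 3.2008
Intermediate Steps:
P = 400 (P = 189 + 211 = 400)
g = -15
x = 6883/3600 (x = 2 + (-317/400)/9 = 2 + (-317*1/400)/9 = 2 + (1/9)*(-317/400) = 2 - 317/3600 = 6883/3600 ≈ 1.9119)
o(C) = -5*C/9 (o(C) = -C*1*5/9 = -C*5/9 = -5*C/9)
sqrt(x + o(g)) = sqrt(6883/3600 - 5/9*(-15)) = sqrt(6883/3600 + 25/3) = sqrt(36883/3600) = sqrt(36883)/60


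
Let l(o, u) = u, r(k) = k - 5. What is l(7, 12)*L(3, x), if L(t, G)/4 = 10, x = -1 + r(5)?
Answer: 480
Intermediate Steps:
r(k) = -5 + k
x = -1 (x = -1 + (-5 + 5) = -1 + 0 = -1)
L(t, G) = 40 (L(t, G) = 4*10 = 40)
l(7, 12)*L(3, x) = 12*40 = 480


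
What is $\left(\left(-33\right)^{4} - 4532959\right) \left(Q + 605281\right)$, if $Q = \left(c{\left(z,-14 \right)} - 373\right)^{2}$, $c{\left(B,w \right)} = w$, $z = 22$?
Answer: $-2527181041900$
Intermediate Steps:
$Q = 149769$ ($Q = \left(-14 - 373\right)^{2} = \left(-387\right)^{2} = 149769$)
$\left(\left(-33\right)^{4} - 4532959\right) \left(Q + 605281\right) = \left(\left(-33\right)^{4} - 4532959\right) \left(149769 + 605281\right) = \left(1185921 - 4532959\right) 755050 = \left(-3347038\right) 755050 = -2527181041900$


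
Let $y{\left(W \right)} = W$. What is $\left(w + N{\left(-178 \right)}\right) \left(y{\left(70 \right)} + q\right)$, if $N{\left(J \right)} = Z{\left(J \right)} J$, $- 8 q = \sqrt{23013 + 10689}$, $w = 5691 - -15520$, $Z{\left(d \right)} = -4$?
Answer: $1534610 - \frac{21923 \sqrt{33702}}{8} \approx 1.0315 \cdot 10^{6}$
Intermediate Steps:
$w = 21211$ ($w = 5691 + 15520 = 21211$)
$q = - \frac{\sqrt{33702}}{8}$ ($q = - \frac{\sqrt{23013 + 10689}}{8} = - \frac{\sqrt{33702}}{8} \approx -22.948$)
$N{\left(J \right)} = - 4 J$
$\left(w + N{\left(-178 \right)}\right) \left(y{\left(70 \right)} + q\right) = \left(21211 - -712\right) \left(70 - \frac{\sqrt{33702}}{8}\right) = \left(21211 + 712\right) \left(70 - \frac{\sqrt{33702}}{8}\right) = 21923 \left(70 - \frac{\sqrt{33702}}{8}\right) = 1534610 - \frac{21923 \sqrt{33702}}{8}$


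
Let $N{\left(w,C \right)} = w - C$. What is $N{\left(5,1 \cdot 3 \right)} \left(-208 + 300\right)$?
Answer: $184$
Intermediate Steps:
$N{\left(5,1 \cdot 3 \right)} \left(-208 + 300\right) = \left(5 - 1 \cdot 3\right) \left(-208 + 300\right) = \left(5 - 3\right) 92 = 2 \cdot 92 = 184$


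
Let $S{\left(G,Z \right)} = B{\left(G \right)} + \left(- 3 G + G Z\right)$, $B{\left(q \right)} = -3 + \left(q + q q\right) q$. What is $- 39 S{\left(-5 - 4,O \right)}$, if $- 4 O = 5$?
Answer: $\frac{95589}{4} \approx 23897.0$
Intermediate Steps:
$O = - \frac{5}{4}$ ($O = \left(- \frac{1}{4}\right) 5 = - \frac{5}{4} \approx -1.25$)
$B{\left(q \right)} = -3 + q \left(q + q^{2}\right)$ ($B{\left(q \right)} = -3 + \left(q + q^{2}\right) q = -3 + q \left(q + q^{2}\right)$)
$S{\left(G,Z \right)} = -3 + G^{2} + G^{3} - 3 G + G Z$ ($S{\left(G,Z \right)} = \left(-3 + G^{2} + G^{3}\right) + \left(- 3 G + G Z\right) = -3 + G^{2} + G^{3} - 3 G + G Z$)
$- 39 S{\left(-5 - 4,O \right)} = - 39 \left(-3 + \left(-5 - 4\right)^{2} + \left(-5 - 4\right)^{3} - 3 \left(-5 - 4\right) + \left(-5 - 4\right) \left(- \frac{5}{4}\right)\right) = - 39 \left(-3 + \left(-9\right)^{2} + \left(-9\right)^{3} - -27 - - \frac{45}{4}\right) = - 39 \left(-3 + 81 - 729 + 27 + \frac{45}{4}\right) = \left(-39\right) \left(- \frac{2451}{4}\right) = \frac{95589}{4}$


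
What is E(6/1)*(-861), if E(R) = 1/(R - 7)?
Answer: 861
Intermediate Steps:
E(R) = 1/(-7 + R)
E(6/1)*(-861) = -861/(-7 + 6/1) = -861/(-7 + 6*1) = -861/(-7 + 6) = -861/(-1) = -1*(-861) = 861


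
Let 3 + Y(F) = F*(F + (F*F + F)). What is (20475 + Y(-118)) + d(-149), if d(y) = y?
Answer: -1594861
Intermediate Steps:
Y(F) = -3 + F*(F² + 2*F) (Y(F) = -3 + F*(F + (F*F + F)) = -3 + F*(F + (F² + F)) = -3 + F*(F + (F + F²)) = -3 + F*(F² + 2*F))
(20475 + Y(-118)) + d(-149) = (20475 + (-3 + (-118)³ + 2*(-118)²)) - 149 = (20475 + (-3 - 1643032 + 2*13924)) - 149 = (20475 + (-3 - 1643032 + 27848)) - 149 = (20475 - 1615187) - 149 = -1594712 - 149 = -1594861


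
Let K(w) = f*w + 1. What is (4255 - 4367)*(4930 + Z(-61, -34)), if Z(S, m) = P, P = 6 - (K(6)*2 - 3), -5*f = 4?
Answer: -2770096/5 ≈ -5.5402e+5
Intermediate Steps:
f = -⅘ (f = -⅕*4 = -⅘ ≈ -0.80000)
K(w) = 1 - 4*w/5 (K(w) = -4*w/5 + 1 = 1 - 4*w/5)
P = 83/5 (P = 6 - ((1 - ⅘*6)*2 - 3) = 6 - ((1 - 24/5)*2 - 3) = 6 - (-19/5*2 - 3) = 6 - (-38/5 - 3) = 6 - 1*(-53/5) = 6 + 53/5 = 83/5 ≈ 16.600)
Z(S, m) = 83/5
(4255 - 4367)*(4930 + Z(-61, -34)) = (4255 - 4367)*(4930 + 83/5) = -112*24733/5 = -2770096/5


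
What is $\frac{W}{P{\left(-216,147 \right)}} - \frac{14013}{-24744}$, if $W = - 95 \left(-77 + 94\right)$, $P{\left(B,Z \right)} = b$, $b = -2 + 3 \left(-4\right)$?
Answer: $\frac{6692957}{57736} \approx 115.92$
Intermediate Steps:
$b = -14$ ($b = -2 - 12 = -14$)
$P{\left(B,Z \right)} = -14$
$W = -1615$ ($W = \left(-95\right) 17 = -1615$)
$\frac{W}{P{\left(-216,147 \right)}} - \frac{14013}{-24744} = - \frac{1615}{-14} - \frac{14013}{-24744} = \left(-1615\right) \left(- \frac{1}{14}\right) - - \frac{4671}{8248} = \frac{1615}{14} + \frac{4671}{8248} = \frac{6692957}{57736}$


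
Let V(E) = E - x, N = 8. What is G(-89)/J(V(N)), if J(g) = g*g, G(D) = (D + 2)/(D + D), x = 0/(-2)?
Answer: 87/11392 ≈ 0.0076369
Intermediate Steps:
x = 0 (x = 0*(-½) = 0)
G(D) = (2 + D)/(2*D) (G(D) = (2 + D)/((2*D)) = (2 + D)*(1/(2*D)) = (2 + D)/(2*D))
V(E) = E (V(E) = E - 1*0 = E + 0 = E)
J(g) = g²
G(-89)/J(V(N)) = ((½)*(2 - 89)/(-89))/(8²) = ((½)*(-1/89)*(-87))/64 = (87/178)*(1/64) = 87/11392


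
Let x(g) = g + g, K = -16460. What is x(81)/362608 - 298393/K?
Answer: 13525294433/746065960 ≈ 18.129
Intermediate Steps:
x(g) = 2*g
x(81)/362608 - 298393/K = (2*81)/362608 - 298393/(-16460) = 162*(1/362608) - 298393*(-1/16460) = 81/181304 + 298393/16460 = 13525294433/746065960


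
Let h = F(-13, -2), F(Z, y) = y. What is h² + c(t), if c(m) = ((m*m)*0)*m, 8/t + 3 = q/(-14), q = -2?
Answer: 4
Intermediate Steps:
h = -2
t = -14/5 (t = 8/(-3 - 2/(-14)) = 8/(-3 - 2*(-1/14)) = 8/(-3 + ⅐) = 8/(-20/7) = 8*(-7/20) = -14/5 ≈ -2.8000)
c(m) = 0 (c(m) = (m²*0)*m = 0*m = 0)
h² + c(t) = (-2)² + 0 = 4 + 0 = 4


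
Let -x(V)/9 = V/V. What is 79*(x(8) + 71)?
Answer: 4898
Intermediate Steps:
x(V) = -9 (x(V) = -9*V/V = -9*1 = -9)
79*(x(8) + 71) = 79*(-9 + 71) = 79*62 = 4898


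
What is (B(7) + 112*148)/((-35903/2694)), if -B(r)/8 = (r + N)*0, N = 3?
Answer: -6379392/5129 ≈ -1243.8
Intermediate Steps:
B(r) = 0 (B(r) = -8*(r + 3)*0 = -8*(3 + r)*0 = -8*0 = 0)
(B(7) + 112*148)/((-35903/2694)) = (0 + 112*148)/((-35903/2694)) = (0 + 16576)/((-35903*1/2694)) = 16576/(-35903/2694) = 16576*(-2694/35903) = -6379392/5129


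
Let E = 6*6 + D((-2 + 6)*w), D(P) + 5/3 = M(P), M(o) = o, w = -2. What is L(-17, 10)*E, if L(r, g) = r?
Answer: -1343/3 ≈ -447.67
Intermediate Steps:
D(P) = -5/3 + P
E = 79/3 (E = 6*6 + (-5/3 + (-2 + 6)*(-2)) = 36 + (-5/3 + 4*(-2)) = 36 + (-5/3 - 8) = 36 - 29/3 = 79/3 ≈ 26.333)
L(-17, 10)*E = -17*79/3 = -1343/3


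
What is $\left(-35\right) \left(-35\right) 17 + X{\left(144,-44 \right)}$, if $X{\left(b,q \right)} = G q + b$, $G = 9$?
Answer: $20573$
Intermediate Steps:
$X{\left(b,q \right)} = b + 9 q$ ($X{\left(b,q \right)} = 9 q + b = b + 9 q$)
$\left(-35\right) \left(-35\right) 17 + X{\left(144,-44 \right)} = \left(-35\right) \left(-35\right) 17 + \left(144 + 9 \left(-44\right)\right) = 1225 \cdot 17 + \left(144 - 396\right) = 20825 - 252 = 20573$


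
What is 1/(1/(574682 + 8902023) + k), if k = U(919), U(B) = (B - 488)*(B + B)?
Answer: 9476705/7507237213491 ≈ 1.2623e-6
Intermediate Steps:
U(B) = 2*B*(-488 + B) (U(B) = (-488 + B)*(2*B) = 2*B*(-488 + B))
k = 792178 (k = 2*919*(-488 + 919) = 2*919*431 = 792178)
1/(1/(574682 + 8902023) + k) = 1/(1/(574682 + 8902023) + 792178) = 1/(1/9476705 + 792178) = 1/(7507237213491/9476705) = 9476705/7507237213491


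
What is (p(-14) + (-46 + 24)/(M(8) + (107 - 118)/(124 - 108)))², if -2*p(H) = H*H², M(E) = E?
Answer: 25655069584/13689 ≈ 1.8741e+6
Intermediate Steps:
p(H) = -H³/2 (p(H) = -H*H²/2 = -H³/2)
(p(-14) + (-46 + 24)/(M(8) + (107 - 118)/(124 - 108)))² = (-½*(-14)³ + (-46 + 24)/(8 + (107 - 118)/(124 - 108)))² = (-½*(-2744) - 22/(8 - 11/16))² = (1372 - 22/(8 - 11*1/16))² = (1372 - 22/(8 - 11/16))² = (1372 - 22/117/16)² = (1372 - 22*16/117)² = (1372 - 352/117)² = (160172/117)² = 25655069584/13689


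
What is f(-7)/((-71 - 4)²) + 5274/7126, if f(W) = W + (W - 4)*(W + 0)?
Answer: 3016507/4008375 ≈ 0.75255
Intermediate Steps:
f(W) = W + W*(-4 + W) (f(W) = W + (-4 + W)*W = W + W*(-4 + W))
f(-7)/((-71 - 4)²) + 5274/7126 = (-7*(-3 - 7))/((-71 - 4)²) + 5274/7126 = (-7*(-10))/((-75)²) + 5274*(1/7126) = 70/5625 + 2637/3563 = 70*(1/5625) + 2637/3563 = 14/1125 + 2637/3563 = 3016507/4008375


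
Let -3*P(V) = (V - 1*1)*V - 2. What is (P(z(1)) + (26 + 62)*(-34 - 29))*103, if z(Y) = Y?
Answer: -1712890/3 ≈ -5.7096e+5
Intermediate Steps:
P(V) = ⅔ - V*(-1 + V)/3 (P(V) = -((V - 1*1)*V - 2)/3 = -((V - 1)*V - 2)/3 = -((-1 + V)*V - 2)/3 = -(V*(-1 + V) - 2)/3 = -(-2 + V*(-1 + V))/3 = ⅔ - V*(-1 + V)/3)
(P(z(1)) + (26 + 62)*(-34 - 29))*103 = ((⅔ - ⅓*1² + (⅓)*1) + (26 + 62)*(-34 - 29))*103 = ((⅔ - ⅓*1 + ⅓) + 88*(-63))*103 = ((⅔ - ⅓ + ⅓) - 5544)*103 = (⅔ - 5544)*103 = -16630/3*103 = -1712890/3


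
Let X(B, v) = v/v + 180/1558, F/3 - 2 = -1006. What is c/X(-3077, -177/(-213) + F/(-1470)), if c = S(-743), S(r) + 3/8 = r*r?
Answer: 3440367031/6952 ≈ 4.9487e+5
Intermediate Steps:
F = -3012 (F = 6 + 3*(-1006) = 6 - 3018 = -3012)
S(r) = -3/8 + r² (S(r) = -3/8 + r*r = -3/8 + r²)
c = 4416389/8 (c = -3/8 + (-743)² = -3/8 + 552049 = 4416389/8 ≈ 5.5205e+5)
X(B, v) = 869/779 (X(B, v) = 1 + 180*(1/1558) = 1 + 90/779 = 869/779)
c/X(-3077, -177/(-213) + F/(-1470)) = 4416389/(8*(869/779)) = (4416389/8)*(779/869) = 3440367031/6952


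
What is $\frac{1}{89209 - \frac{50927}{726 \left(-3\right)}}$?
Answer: $\frac{2178}{194348129} \approx 1.1207 \cdot 10^{-5}$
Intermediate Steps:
$\frac{1}{89209 - \frac{50927}{726 \left(-3\right)}} = \frac{1}{89209 - \frac{50927}{-2178}} = \frac{1}{89209 - - \frac{50927}{2178}} = \frac{1}{89209 + \frac{50927}{2178}} = \frac{1}{\frac{194348129}{2178}} = \frac{2178}{194348129}$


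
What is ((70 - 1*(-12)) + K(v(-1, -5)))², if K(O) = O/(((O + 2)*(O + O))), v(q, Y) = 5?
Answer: 1320201/196 ≈ 6735.7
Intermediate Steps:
K(O) = 1/(2*(2 + O)) (K(O) = O/(((2 + O)*(2*O))) = O/((2*O*(2 + O))) = O*(1/(2*O*(2 + O))) = 1/(2*(2 + O)))
((70 - 1*(-12)) + K(v(-1, -5)))² = ((70 - 1*(-12)) + 1/(2*(2 + 5)))² = ((70 + 12) + (½)/7)² = (82 + (½)*(⅐))² = (82 + 1/14)² = (1149/14)² = 1320201/196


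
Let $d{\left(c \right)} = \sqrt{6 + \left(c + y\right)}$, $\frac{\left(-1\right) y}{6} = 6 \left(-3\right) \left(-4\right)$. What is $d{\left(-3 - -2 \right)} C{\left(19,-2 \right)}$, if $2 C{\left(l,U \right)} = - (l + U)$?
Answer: $- \frac{17 i \sqrt{427}}{2} \approx - 175.64 i$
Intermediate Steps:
$y = -432$ ($y = - 6 \cdot 6 \left(-3\right) \left(-4\right) = - 6 \left(\left(-18\right) \left(-4\right)\right) = \left(-6\right) 72 = -432$)
$C{\left(l,U \right)} = - \frac{U}{2} - \frac{l}{2}$ ($C{\left(l,U \right)} = \frac{\left(-1\right) \left(l + U\right)}{2} = \frac{\left(-1\right) \left(U + l\right)}{2} = \frac{- U - l}{2} = - \frac{U}{2} - \frac{l}{2}$)
$d{\left(c \right)} = \sqrt{-426 + c}$ ($d{\left(c \right)} = \sqrt{6 + \left(c - 432\right)} = \sqrt{6 + \left(-432 + c\right)} = \sqrt{-426 + c}$)
$d{\left(-3 - -2 \right)} C{\left(19,-2 \right)} = \sqrt{-426 - 1} \left(\left(- \frac{1}{2}\right) \left(-2\right) - \frac{19}{2}\right) = \sqrt{-426 + \left(-3 + 2\right)} \left(1 - \frac{19}{2}\right) = \sqrt{-426 - 1} \left(- \frac{17}{2}\right) = \sqrt{-427} \left(- \frac{17}{2}\right) = i \sqrt{427} \left(- \frac{17}{2}\right) = - \frac{17 i \sqrt{427}}{2}$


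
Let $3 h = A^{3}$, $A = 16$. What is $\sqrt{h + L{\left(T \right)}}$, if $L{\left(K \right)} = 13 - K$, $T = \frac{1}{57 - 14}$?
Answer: $\frac{\sqrt{22936458}}{129} \approx 37.126$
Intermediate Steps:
$T = \frac{1}{43}$ ($T = \frac{1}{57 - 14} = \frac{1}{43} \approx 0.023256$)
$h = \frac{4096}{3}$ ($h = \frac{16^{3}}{3} = \frac{1}{3} \cdot 4096 = \frac{4096}{3} \approx 1365.3$)
$\sqrt{h + L{\left(T \right)}} = \sqrt{\frac{4096}{3} + \left(13 - \frac{1}{43}\right)} = \sqrt{\frac{4096}{3} + \frac{558}{43}} = \sqrt{\frac{177802}{129}} = \frac{\sqrt{22936458}}{129}$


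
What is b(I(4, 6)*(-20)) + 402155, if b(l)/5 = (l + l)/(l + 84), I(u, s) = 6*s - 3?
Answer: 9651995/24 ≈ 4.0217e+5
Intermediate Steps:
I(u, s) = -3 + 6*s
b(l) = 10*l/(84 + l) (b(l) = 5*((l + l)/(l + 84)) = 5*((2*l)/(84 + l)) = 5*(2*l/(84 + l)) = 10*l/(84 + l))
b(I(4, 6)*(-20)) + 402155 = 10*((-3 + 6*6)*(-20))/(84 + (-3 + 6*6)*(-20)) + 402155 = 10*((-3 + 36)*(-20))/(84 + (-3 + 36)*(-20)) + 402155 = 10*(33*(-20))/(84 + 33*(-20)) + 402155 = 10*(-660)/(84 - 660) + 402155 = 10*(-660)/(-576) + 402155 = 10*(-660)*(-1/576) + 402155 = 275/24 + 402155 = 9651995/24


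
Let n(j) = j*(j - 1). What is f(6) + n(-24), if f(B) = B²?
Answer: 636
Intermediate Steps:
n(j) = j*(-1 + j)
f(6) + n(-24) = 6² - 24*(-1 - 24) = 36 - 24*(-25) = 36 + 600 = 636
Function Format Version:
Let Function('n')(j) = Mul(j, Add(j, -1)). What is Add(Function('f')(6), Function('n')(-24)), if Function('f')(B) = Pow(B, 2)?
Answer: 636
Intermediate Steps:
Function('n')(j) = Mul(j, Add(-1, j))
Add(Function('f')(6), Function('n')(-24)) = Add(Pow(6, 2), Mul(-24, Add(-1, -24))) = Add(36, Mul(-24, -25)) = Add(36, 600) = 636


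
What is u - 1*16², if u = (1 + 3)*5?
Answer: -236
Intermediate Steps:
u = 20 (u = 4*5 = 20)
u - 1*16² = 20 - 1*16² = 20 - 1*256 = 20 - 256 = -236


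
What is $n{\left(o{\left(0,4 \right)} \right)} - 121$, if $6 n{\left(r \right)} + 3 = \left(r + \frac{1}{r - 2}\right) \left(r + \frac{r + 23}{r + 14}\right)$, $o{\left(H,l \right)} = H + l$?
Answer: $- \frac{939}{8} \approx -117.38$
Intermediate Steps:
$n{\left(r \right)} = - \frac{1}{2} + \frac{\left(r + \frac{1}{-2 + r}\right) \left(r + \frac{23 + r}{14 + r}\right)}{6}$ ($n{\left(r \right)} = - \frac{1}{2} + \frac{\left(r + \frac{1}{r - 2}\right) \left(r + \frac{r + 23}{r + 14}\right)}{6} = - \frac{1}{2} + \frac{\left(r + \frac{1}{-2 + r}\right) \left(r + \frac{23 + r}{14 + r}\right)}{6}$)
$n{\left(o{\left(0,4 \right)} \right)} - 121 = \frac{107 + \left(0 + 4\right)^{4} - 67 \left(0 + 4\right) - 9 \left(0 + 4\right)^{2} + 13 \left(0 + 4\right)^{3}}{6 \left(-28 + \left(0 + 4\right)^{2} + 12 \left(0 + 4\right)\right)} - 121 = \frac{107 + 4^{4} - 268 - 9 \cdot 4^{2} + 13 \cdot 4^{3}}{6 \left(-28 + 4^{2} + 12 \cdot 4\right)} - 121 = \frac{107 + 256 - 268 - 144 + 13 \cdot 64}{6 \left(-28 + 16 + 48\right)} - 121 = \frac{107 + 256 - 268 - 144 + 832}{6 \cdot 36} - 121 = \frac{1}{6} \cdot \frac{1}{36} \cdot 783 - 121 = \frac{29}{8} - 121 = - \frac{939}{8}$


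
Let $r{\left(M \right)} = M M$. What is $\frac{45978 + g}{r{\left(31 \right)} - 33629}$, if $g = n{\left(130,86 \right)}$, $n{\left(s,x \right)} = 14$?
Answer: $- \frac{11498}{8167} \approx -1.4079$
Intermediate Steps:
$r{\left(M \right)} = M^{2}$
$g = 14$
$\frac{45978 + g}{r{\left(31 \right)} - 33629} = \frac{45978 + 14}{31^{2} - 33629} = \frac{45992}{961 - 33629} = \frac{45992}{-32668} = 45992 \left(- \frac{1}{32668}\right) = - \frac{11498}{8167}$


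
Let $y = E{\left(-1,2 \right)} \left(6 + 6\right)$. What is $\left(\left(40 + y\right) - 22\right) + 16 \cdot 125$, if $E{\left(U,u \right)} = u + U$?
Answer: $2030$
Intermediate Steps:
$E{\left(U,u \right)} = U + u$
$y = 12$ ($y = \left(-1 + 2\right) \left(6 + 6\right) = 1 \cdot 12 = 12$)
$\left(\left(40 + y\right) - 22\right) + 16 \cdot 125 = \left(\left(40 + 12\right) - 22\right) + 16 \cdot 125 = \left(52 - 22\right) + 2000 = 30 + 2000 = 2030$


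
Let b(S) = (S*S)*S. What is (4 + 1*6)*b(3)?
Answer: 270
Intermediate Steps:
b(S) = S³ (b(S) = S²*S = S³)
(4 + 1*6)*b(3) = (4 + 1*6)*3³ = (4 + 6)*27 = 10*27 = 270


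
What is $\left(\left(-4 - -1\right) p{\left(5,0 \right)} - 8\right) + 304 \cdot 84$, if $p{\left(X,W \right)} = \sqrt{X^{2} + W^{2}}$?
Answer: $25513$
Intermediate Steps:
$p{\left(X,W \right)} = \sqrt{W^{2} + X^{2}}$
$\left(\left(-4 - -1\right) p{\left(5,0 \right)} - 8\right) + 304 \cdot 84 = \left(\left(-4 - -1\right) \sqrt{0^{2} + 5^{2}} - 8\right) + 304 \cdot 84 = \left(\left(-4 + 1\right) \sqrt{0 + 25} - 8\right) + 25536 = \left(- 3 \sqrt{25} - 8\right) + 25536 = \left(\left(-3\right) 5 - 8\right) + 25536 = \left(-15 - 8\right) + 25536 = -23 + 25536 = 25513$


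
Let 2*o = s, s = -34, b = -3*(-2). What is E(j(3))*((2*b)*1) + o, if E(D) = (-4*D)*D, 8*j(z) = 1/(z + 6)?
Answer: -1837/108 ≈ -17.009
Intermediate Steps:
b = 6
j(z) = 1/(8*(6 + z)) (j(z) = 1/(8*(z + 6)) = 1/(8*(6 + z)))
E(D) = -4*D²
o = -17 (o = (½)*(-34) = -17)
E(j(3))*((2*b)*1) + o = (-4*1/(64*(6 + 3)²))*((2*6)*1) - 17 = (-4*((⅛)/9)²)*(12*1) - 17 = -4*((⅛)*(⅑))²*12 - 17 = -4*(1/72)²*12 - 17 = -4*1/5184*12 - 17 = -1/1296*12 - 17 = -1/108 - 17 = -1837/108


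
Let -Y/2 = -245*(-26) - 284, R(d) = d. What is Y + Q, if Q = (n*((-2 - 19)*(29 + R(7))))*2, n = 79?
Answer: -131620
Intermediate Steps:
Y = -12172 (Y = -2*(-245*(-26) - 284) = -2*(6370 - 284) = -2*6086 = -12172)
Q = -119448 (Q = (79*((-2 - 19)*(29 + 7)))*2 = (79*(-21*36))*2 = (79*(-756))*2 = -59724*2 = -119448)
Y + Q = -12172 - 119448 = -131620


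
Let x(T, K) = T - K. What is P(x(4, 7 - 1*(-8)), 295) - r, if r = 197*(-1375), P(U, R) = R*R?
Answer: 357900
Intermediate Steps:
P(U, R) = R²
r = -270875
P(x(4, 7 - 1*(-8)), 295) - r = 295² - 1*(-270875) = 87025 + 270875 = 357900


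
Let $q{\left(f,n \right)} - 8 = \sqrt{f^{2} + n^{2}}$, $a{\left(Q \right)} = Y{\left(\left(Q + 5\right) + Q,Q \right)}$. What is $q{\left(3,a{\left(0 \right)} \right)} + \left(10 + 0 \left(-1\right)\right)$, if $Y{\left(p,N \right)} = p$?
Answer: $18 + \sqrt{34} \approx 23.831$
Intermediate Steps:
$a{\left(Q \right)} = 5 + 2 Q$ ($a{\left(Q \right)} = \left(Q + 5\right) + Q = \left(5 + Q\right) + Q = 5 + 2 Q$)
$q{\left(f,n \right)} = 8 + \sqrt{f^{2} + n^{2}}$
$q{\left(3,a{\left(0 \right)} \right)} + \left(10 + 0 \left(-1\right)\right) = \left(8 + \sqrt{3^{2} + \left(5 + 2 \cdot 0\right)^{2}}\right) + \left(10 + 0 \left(-1\right)\right) = \left(8 + \sqrt{9 + \left(5 + 0\right)^{2}}\right) + \left(10 + 0\right) = \left(8 + \sqrt{9 + 5^{2}}\right) + 10 = \left(8 + \sqrt{9 + 25}\right) + 10 = \left(8 + \sqrt{34}\right) + 10 = 18 + \sqrt{34}$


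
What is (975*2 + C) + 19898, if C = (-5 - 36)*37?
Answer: 20331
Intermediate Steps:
C = -1517 (C = -41*37 = -1517)
(975*2 + C) + 19898 = (975*2 - 1517) + 19898 = (1950 - 1517) + 19898 = 433 + 19898 = 20331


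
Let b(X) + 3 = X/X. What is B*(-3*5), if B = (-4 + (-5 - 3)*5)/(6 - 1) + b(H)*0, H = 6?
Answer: 132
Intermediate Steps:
b(X) = -2 (b(X) = -3 + X/X = -3 + 1 = -2)
B = -44/5 (B = (-4 + (-5 - 3)*5)/(6 - 1) - 2*0 = (-4 - 8*5)/5 + 0 = (-4 - 40)*(⅕) + 0 = -44*⅕ + 0 = -44/5 + 0 = -44/5 ≈ -8.8000)
B*(-3*5) = -(-132)*5/5 = -44/5*(-15) = 132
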